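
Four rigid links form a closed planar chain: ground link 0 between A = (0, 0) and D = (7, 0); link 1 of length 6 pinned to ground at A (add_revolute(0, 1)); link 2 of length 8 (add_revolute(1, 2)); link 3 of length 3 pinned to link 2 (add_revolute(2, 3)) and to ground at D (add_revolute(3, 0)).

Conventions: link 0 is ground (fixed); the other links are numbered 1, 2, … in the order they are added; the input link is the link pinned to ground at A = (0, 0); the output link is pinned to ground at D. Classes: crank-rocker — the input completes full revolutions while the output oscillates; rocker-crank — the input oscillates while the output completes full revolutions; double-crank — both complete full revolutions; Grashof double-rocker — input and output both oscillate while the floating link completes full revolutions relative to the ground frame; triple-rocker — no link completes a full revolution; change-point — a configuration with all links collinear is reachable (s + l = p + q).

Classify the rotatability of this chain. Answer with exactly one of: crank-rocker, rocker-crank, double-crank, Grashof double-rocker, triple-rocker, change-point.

lengths: ground=7, input=6, coupler=8, output=3
sorted: s=3 (shortest), l=8 (longest), p+q=13
s + l = 11 vs p + q = 13
s + l < p + q (Grashof) with shortest = output link → rocker-crank

rocker-crank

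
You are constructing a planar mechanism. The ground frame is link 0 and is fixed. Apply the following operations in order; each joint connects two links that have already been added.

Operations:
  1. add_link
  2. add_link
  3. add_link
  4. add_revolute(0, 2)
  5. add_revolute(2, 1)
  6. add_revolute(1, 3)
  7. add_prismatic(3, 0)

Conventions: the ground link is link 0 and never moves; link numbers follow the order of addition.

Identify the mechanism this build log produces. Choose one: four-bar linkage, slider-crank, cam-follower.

links: 4 (incl. ground); joints: 3 revolute, 1 prismatic, 0 higher (cam) pair, forming one closed loop
4 links, 3 revolutes + 1 prismatic in one loop → slider-crank

slider-crank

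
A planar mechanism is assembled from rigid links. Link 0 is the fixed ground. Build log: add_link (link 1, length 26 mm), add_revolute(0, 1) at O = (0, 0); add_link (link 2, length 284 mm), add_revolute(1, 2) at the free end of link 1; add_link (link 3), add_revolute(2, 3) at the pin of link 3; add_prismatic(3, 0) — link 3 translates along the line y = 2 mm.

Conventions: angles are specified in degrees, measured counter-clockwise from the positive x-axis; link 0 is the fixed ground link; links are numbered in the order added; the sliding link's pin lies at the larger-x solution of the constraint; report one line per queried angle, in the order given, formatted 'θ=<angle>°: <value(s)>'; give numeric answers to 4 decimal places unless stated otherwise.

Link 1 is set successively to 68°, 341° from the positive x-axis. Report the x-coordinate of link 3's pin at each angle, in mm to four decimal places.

geometry: r = 26 mm, L = 284 mm, e = 2 mm
θ=68°: crank pin P = (r cos θ, r sin θ) = (9.739771, 24.106780)
θ=68°: h = r sin θ − e = 24.106780 − 2 = 22.106780
θ=68°: x = r cos θ + √(L² − h²) = 9.739771 + 283.138288 = 292.878060
θ=341°: crank pin P = (r cos θ, r sin θ) = (24.583483, -8.464772)
θ=341°: h = r sin θ − e = -8.464772 − 2 = -10.464772
θ=341°: x = r cos θ + √(L² − h²) = 24.583483 + 283.807133 = 308.390616

θ=68°: 292.8781
θ=341°: 308.3906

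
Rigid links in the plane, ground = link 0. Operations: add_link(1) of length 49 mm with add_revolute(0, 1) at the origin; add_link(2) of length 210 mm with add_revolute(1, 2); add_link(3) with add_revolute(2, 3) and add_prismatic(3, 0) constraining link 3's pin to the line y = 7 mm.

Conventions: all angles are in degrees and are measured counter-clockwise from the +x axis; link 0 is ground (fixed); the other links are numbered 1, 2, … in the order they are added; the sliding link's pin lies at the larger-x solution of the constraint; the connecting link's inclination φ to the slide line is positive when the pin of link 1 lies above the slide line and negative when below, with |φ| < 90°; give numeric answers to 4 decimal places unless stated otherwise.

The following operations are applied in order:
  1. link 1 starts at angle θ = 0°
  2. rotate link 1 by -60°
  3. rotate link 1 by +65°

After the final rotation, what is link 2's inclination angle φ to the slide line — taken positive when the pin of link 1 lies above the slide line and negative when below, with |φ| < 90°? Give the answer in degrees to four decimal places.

geometry: r = 49 mm, L = 210 mm, e = 7 mm; θ starts at 0°
rotate link 1 by -60°: θ ← 0° -60° = -60°
rotate link 1 by +65°: θ ← -60° +65° = 5°
h = r sin θ − e = 4.270631 − 7 = -2.729369
sin φ = h / L = -2.729369 / 210 = -0.01299699
φ = arcsin(-0.01299699) = -0.744694°

-0.7447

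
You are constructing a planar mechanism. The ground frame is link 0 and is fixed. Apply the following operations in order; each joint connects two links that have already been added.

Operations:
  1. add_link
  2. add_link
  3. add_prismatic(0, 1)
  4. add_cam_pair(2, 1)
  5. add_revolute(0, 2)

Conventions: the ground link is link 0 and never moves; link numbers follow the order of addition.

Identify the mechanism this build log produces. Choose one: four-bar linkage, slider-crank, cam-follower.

links: 3 (incl. ground); joints: 1 revolute, 1 prismatic, 1 higher (cam) pair, forming one closed loop
3 links, revolute + prismatic + higher pair in one loop → cam-follower

cam-follower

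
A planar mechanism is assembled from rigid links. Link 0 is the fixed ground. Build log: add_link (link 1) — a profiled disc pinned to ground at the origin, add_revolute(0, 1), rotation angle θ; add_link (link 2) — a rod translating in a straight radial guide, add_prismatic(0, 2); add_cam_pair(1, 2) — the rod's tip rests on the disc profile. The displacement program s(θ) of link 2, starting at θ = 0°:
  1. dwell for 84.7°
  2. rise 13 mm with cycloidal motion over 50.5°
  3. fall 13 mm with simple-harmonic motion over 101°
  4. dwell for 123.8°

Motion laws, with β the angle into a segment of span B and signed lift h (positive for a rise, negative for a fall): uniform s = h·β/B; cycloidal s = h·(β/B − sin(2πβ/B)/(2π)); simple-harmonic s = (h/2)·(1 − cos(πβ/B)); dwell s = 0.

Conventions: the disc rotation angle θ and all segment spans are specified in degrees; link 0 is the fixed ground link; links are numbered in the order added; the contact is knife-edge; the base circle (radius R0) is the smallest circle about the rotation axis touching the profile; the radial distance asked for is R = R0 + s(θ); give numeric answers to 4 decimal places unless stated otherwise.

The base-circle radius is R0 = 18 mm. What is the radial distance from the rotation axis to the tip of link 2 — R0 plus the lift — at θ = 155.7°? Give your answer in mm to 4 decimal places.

seg 1 [0°–84.7°] dwell: s stays 0.0000
seg 2 [84.7°–135.2°] cycloidal, h=13: full span → s += 13 → s = 13.0000
seg 3 [135.2°–236.2°] simple-harmonic, h=-13: θ=155.7° here. β=20.5, B=101. -13/2·(1 − cos(π·0.2030)) = -1.2773 → s = 11.7227
R = R0 + s = 18 + 11.7227 = 29.7227

29.7227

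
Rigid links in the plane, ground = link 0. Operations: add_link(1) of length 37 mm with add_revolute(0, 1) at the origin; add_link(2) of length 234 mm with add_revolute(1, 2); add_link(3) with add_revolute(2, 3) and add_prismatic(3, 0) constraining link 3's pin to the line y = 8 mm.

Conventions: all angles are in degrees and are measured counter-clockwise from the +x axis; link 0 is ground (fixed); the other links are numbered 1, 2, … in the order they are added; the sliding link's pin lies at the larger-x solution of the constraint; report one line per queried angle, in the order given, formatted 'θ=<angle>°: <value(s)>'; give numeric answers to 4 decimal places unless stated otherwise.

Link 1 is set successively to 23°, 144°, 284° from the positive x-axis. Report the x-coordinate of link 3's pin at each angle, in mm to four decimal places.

geometry: r = 37 mm, L = 234 mm, e = 8 mm
θ=23°: crank pin P = (r cos θ, r sin θ) = (34.058680, 14.457052)
θ=23°: h = r sin θ − e = 14.457052 − 8 = 6.457052
θ=23°: x = r cos θ + √(L² − h²) = 34.058680 + 233.910894 = 267.969574
θ=144°: crank pin P = (r cos θ, r sin θ) = (-29.933629, 21.748054)
θ=144°: h = r sin θ − e = 21.748054 − 8 = 13.748054
θ=144°: x = r cos θ + √(L² − h²) = -29.933629 + 233.595785 = 203.662157
θ=284°: crank pin P = (r cos θ, r sin θ) = (8.951110, -35.900942)
θ=284°: h = r sin θ − e = -35.900942 − 8 = -43.900942
θ=284°: x = r cos θ + √(L² − h²) = 8.951110 + 229.844964 = 238.796074

θ=23°: 267.9696
θ=144°: 203.6622
θ=284°: 238.7961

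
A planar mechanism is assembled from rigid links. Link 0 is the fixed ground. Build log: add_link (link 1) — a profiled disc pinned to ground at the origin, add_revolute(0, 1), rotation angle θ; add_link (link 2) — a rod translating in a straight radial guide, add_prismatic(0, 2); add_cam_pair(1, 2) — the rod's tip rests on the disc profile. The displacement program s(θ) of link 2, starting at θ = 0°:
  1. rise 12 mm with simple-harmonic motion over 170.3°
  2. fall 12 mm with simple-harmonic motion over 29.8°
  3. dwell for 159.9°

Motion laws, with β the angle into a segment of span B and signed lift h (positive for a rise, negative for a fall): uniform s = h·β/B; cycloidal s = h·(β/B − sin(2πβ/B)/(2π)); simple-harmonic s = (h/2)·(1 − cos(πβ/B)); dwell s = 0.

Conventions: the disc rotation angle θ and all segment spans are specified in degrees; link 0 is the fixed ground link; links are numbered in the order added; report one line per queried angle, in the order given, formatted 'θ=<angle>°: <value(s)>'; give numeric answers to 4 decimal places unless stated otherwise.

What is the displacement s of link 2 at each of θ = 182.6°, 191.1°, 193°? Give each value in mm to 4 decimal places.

seg 1 [0°–170.3°] simple-harmonic, h=12: full span → s += 12 → s = 12.0000
seg 2 [170.3°–200.1°] simple-harmonic, h=-12: θ=182.6° here. β=12.3, B=29.8. -12/2·(1 − cos(π·0.4128)) = -4.3759 → s = 7.6241
seg 2 [170.3°–200.1°] simple-harmonic, h=-12: θ=191.1° here. β=20.8, B=29.8. -12/2·(1 − cos(π·0.6980)) = -9.4959 → s = 2.5041
seg 2 [170.3°–200.1°] simple-harmonic, h=-12: θ=193° here. β=22.7, B=29.8. -12/2·(1 − cos(π·0.7617)) = -10.3963 → s = 1.6037

θ=182.6°: 7.6241
θ=191.1°: 2.5041
θ=193°: 1.6037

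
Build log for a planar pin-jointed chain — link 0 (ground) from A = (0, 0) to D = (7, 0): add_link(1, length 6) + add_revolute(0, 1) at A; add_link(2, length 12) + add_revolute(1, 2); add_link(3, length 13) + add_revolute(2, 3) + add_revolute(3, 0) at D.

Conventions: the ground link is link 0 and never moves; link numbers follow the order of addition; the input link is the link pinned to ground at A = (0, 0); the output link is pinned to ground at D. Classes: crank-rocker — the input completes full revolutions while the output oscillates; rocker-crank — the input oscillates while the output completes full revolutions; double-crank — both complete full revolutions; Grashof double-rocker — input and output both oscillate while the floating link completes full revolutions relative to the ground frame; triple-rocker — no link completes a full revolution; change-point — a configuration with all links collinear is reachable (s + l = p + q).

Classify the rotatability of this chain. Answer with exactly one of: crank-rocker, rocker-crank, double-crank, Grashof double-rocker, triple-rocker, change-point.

lengths: ground=7, input=6, coupler=12, output=13
sorted: s=6 (shortest), l=13 (longest), p+q=19
s + l = 19 vs p + q = 19
s + l = p + q → change-point (collinear configuration reachable)

change-point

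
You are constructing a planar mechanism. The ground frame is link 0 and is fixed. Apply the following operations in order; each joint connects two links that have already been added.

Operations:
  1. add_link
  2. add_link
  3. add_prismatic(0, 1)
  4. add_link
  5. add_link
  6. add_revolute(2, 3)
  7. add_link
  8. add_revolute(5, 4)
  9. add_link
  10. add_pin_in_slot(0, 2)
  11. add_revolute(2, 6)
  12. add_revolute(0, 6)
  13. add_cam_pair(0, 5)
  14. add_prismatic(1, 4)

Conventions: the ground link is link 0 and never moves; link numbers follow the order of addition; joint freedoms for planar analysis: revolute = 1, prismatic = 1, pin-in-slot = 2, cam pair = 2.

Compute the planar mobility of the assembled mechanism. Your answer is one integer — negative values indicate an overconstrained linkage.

ground; <1,0,0>
#1 <2,0,0>
#2 <3,0,0>
P:0↔1 J1 <3,1,0>
#3 <4,1,0>
#4 <5,1,0>
R:2↔3 J1 <5,2,0>
#5 <6,2,0>
R:5↔4 J1 <6,3,0>
#6 <7,3,0>
PS:0↔2 J2 <7,3,1>
R:2↔6 J1 <7,4,1>
R:0↔6 J1 <7,5,1>
C:0↔5 J2 <7,5,2>
P:1↔4 J1 <7,6,2>
3×6 − 2×6 − 1×2 = 4

M = 4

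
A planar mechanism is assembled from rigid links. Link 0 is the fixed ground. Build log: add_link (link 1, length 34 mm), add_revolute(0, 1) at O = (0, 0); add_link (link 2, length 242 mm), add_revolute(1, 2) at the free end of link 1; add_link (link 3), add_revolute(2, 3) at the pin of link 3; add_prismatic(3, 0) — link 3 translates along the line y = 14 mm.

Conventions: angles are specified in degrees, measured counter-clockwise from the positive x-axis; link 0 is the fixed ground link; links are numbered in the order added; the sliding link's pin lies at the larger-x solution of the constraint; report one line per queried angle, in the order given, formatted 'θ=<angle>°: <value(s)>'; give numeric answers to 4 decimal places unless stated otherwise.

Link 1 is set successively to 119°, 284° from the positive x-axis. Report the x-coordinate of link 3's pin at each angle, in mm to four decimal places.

geometry: r = 34 mm, L = 242 mm, e = 14 mm
θ=119°: crank pin P = (r cos θ, r sin θ) = (-16.483527, 29.737070)
θ=119°: h = r sin θ − e = 29.737070 − 14 = 15.737070
θ=119°: x = r cos θ + √(L² − h²) = -16.483527 + 241.487773 = 225.004246
θ=284°: crank pin P = (r cos θ, r sin θ) = (8.225344, -32.990055)
θ=284°: h = r sin θ − e = -32.990055 − 14 = -46.990055
θ=284°: x = r cos θ + √(L² − h²) = 8.225344 + 237.394050 = 245.619394

θ=119°: 225.0042
θ=284°: 245.6194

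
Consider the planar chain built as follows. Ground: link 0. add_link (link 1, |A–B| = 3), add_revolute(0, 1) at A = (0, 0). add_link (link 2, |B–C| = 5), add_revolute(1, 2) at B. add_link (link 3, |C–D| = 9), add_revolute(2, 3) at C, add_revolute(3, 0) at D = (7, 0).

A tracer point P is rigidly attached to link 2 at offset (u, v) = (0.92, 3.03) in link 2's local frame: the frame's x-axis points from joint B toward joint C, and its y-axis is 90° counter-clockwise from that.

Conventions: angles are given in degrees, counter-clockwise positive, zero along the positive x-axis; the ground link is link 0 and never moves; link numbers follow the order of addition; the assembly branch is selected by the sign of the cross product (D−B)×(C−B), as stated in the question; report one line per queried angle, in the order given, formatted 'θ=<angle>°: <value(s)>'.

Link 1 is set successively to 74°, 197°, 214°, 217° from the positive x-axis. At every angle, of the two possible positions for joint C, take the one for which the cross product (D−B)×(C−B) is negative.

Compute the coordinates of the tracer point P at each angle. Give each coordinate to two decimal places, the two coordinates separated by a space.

A=(0,0), D=(7.00,0)
θ=74°: B = A + 3.00·(cos74°, sin74°) = (0.8269, 2.8838)
θ=74°: |BD| = 6.8135
θ=74°: circle(B,5.00) ∩ circle(D,9.00): a=-0.7028, h=4.9504
θ=74°:   candidates: C₊=(2.2854,7.6663) cross=33.729; C₋=(-1.9051,-1.3039) cross=-33.729
θ=74°:   branch - wants cross < 0 → take C=(-1.9051,-1.3039) (cross=-33.729)
θ=74°: ex = (C−B)/|BC| = (-0.5464,-0.8375); ey = (0.8375,-0.5464)
θ=74°: P = B + 0.92·ex + 3.03·ey = (2.8619,0.4577)
θ=197°: B = A + 3.00·(cos197°, sin197°) = (-2.8689, -0.8771)
θ=197°: |BD| = 9.9078
θ=197°: circle(B,5.00) ∩ circle(D,9.00): a=2.1279, h=4.5246
θ=197°:   candidates: C₊=(-1.1500,3.8181) cross=44.829; C₋=(-0.3489,-5.1956) cross=-44.829
θ=197°:   branch - wants cross < 0 → take C=(-0.3489,-5.1956) (cross=-44.829)
θ=197°: ex = (C−B)/|BC| = (0.5040,-0.8637); ey = (0.8637,0.5040)
θ=197°: P = B + 0.92·ex + 3.03·ey = (0.2118,-0.1446)
θ=214°: B = A + 3.00·(cos214°, sin214°) = (-2.4871, -1.6776)
θ=214°: |BD| = 9.6343
θ=214°: circle(B,5.00) ∩ circle(D,9.00): a=1.9109, h=4.6205
θ=214°:   candidates: C₊=(-1.4100,3.2050) cross=44.515; C₋=(0.1991,-5.8947) cross=-44.515
θ=214°:   branch - wants cross < 0 → take C=(0.1991,-5.8947) (cross=-44.515)
θ=214°: ex = (C−B)/|BC| = (0.5372,-0.8434); ey = (0.8434,0.5372)
θ=214°: P = B + 0.92·ex + 3.03·ey = (0.5627,-0.8257)
θ=217°: B = A + 3.00·(cos217°, sin217°) = (-2.3959, -1.8054)
θ=217°: |BD| = 9.5678
θ=217°: circle(B,5.00) ∩ circle(D,9.00): a=1.8574, h=4.6422
θ=217°:   candidates: C₊=(-1.4478,3.1039) cross=44.416; C₋=(0.3041,-6.0138) cross=-44.416
θ=217°:   branch - wants cross < 0 → take C=(0.3041,-6.0138) (cross=-44.416)
θ=217°: ex = (C−B)/|BC| = (0.5400,-0.8417); ey = (0.8417,0.5400)
θ=217°: P = B + 0.92·ex + 3.03·ey = (0.6511,-0.9436)

θ=74°: 2.86 0.46
θ=197°: 0.21 -0.14
θ=214°: 0.56 -0.83
θ=217°: 0.65 -0.94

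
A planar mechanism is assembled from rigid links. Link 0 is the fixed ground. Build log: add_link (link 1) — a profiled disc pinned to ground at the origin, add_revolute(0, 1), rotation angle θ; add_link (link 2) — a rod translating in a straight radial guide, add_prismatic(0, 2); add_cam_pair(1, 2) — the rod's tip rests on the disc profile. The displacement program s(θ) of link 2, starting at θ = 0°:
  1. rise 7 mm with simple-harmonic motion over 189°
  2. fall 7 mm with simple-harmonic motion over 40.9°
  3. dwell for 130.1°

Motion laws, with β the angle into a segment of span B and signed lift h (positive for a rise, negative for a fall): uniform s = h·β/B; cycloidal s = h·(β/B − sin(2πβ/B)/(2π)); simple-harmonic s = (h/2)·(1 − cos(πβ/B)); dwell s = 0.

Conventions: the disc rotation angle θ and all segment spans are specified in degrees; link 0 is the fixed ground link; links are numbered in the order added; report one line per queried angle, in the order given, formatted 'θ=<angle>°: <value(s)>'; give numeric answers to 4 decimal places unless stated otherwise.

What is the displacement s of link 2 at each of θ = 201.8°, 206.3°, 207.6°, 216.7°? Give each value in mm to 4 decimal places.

seg 1 [0°–189°] simple-harmonic, h=7: full span → s += 7 → s = 7.0000
seg 2 [189°–229.9°] simple-harmonic, h=-7: θ=201.8° here. β=12.8, B=40.9. -7/2·(1 − cos(π·0.3130)) = -1.5597 → s = 5.4403
seg 2 [189°–229.9°] simple-harmonic, h=-7: θ=206.3° here. β=17.3, B=40.9. -7/2·(1 − cos(π·0.4230)) = -2.6614 → s = 4.3386
seg 2 [189°–229.9°] simple-harmonic, h=-7: θ=207.6° here. β=18.6, B=40.9. -7/2·(1 − cos(π·0.4548)) = -3.0043 → s = 3.9957
seg 2 [189°–229.9°] simple-harmonic, h=-7: θ=216.7° here. β=27.7, B=40.9. -7/2·(1 − cos(π·0.6773)) = -5.3499 → s = 1.6501

θ=201.8°: 5.4403
θ=206.3°: 4.3386
θ=207.6°: 3.9957
θ=216.7°: 1.6501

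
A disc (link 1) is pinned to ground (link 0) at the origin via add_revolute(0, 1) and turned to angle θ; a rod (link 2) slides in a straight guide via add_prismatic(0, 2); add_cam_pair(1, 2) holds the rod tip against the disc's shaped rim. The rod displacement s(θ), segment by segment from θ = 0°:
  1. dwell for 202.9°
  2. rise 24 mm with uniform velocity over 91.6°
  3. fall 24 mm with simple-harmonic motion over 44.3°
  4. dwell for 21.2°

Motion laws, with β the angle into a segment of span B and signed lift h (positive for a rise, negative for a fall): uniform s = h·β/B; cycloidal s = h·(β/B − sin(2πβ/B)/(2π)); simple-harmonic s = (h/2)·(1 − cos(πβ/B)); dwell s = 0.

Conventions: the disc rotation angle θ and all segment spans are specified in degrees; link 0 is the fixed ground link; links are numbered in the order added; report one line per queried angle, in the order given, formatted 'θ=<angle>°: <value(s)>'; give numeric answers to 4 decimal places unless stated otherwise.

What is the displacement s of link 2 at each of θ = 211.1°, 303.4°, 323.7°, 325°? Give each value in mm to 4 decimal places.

segment 1 (0° to 202.9°, dwell): s unchanged at 0.0000
θ = 211.1° falls in segment 2 (202.9° to 294.5°, uniform, h = 24): β = 211.1 − 202.9 = 8.2°, B = 91.6°; Δs = 24·8.2/91.6 = 2.1485; s = 0.0000 + 2.1485 = 2.1485
segment 2 (202.9° to 294.5°, uniform, h = 24) is passed completely: s = 0.0000 + (24) = 24.0000
θ = 303.4° falls in segment 3 (294.5° to 338.8°, simple-harmonic, h = -24): β = 303.4 − 294.5 = 8.9°, B = 44.3°; Δs = -24/2·(1 − cos(π·0.2009)) = -2.3118; s = 24.0000 − 2.3118 = 21.6882
θ = 323.7° falls in segment 3 (294.5° to 338.8°, simple-harmonic, h = -24): β = 323.7 − 294.5 = 29.2°, B = 44.3°; Δs = -24/2·(1 − cos(π·0.6591)) = -17.7527; s = 24.0000 − 17.7527 = 6.2473
θ = 325° falls in segment 3 (294.5° to 338.8°, simple-harmonic, h = -24): β = 325 − 294.5 = 30.5°, B = 44.3°; Δs = -24/2·(1 − cos(π·0.6885)) = -18.6978; s = 24.0000 − 18.6978 = 5.3022

θ=211.1°: 2.1485
θ=303.4°: 21.6882
θ=323.7°: 6.2473
θ=325°: 5.3022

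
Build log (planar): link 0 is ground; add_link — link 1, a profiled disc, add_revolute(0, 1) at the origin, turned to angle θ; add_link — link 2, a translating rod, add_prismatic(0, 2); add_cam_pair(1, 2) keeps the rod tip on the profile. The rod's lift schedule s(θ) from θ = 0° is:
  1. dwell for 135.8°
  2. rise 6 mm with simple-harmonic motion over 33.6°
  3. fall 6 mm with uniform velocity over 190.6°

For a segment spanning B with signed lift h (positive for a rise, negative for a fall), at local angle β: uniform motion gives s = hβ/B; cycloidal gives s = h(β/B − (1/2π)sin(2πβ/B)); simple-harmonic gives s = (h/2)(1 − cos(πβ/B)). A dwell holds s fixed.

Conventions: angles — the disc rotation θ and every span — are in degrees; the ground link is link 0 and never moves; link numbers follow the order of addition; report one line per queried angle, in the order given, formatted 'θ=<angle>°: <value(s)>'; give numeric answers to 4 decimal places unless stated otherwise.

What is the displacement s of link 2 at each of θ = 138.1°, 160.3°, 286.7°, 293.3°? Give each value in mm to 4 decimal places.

seg 1 [0°–135.8°] dwell: s stays 0.0000
seg 2 [135.8°–169.4°] simple-harmonic, h=6: θ=138.1° here. β=2.3, B=33.6. 6/2·(1 − cos(π·0.0685)) = 0.0691 → s = 0.0691
seg 2 [135.8°–169.4°] simple-harmonic, h=6: θ=160.3° here. β=24.5, B=33.6. 6/2·(1 − cos(π·0.7292)) = 4.9780 → s = 4.9780
seg 2 [135.8°–169.4°] simple-harmonic, h=6: full span → s += 6 → s = 6.0000
seg 3 [169.4°–360°] uniform, h=-6: θ=286.7° here. β=117.3, B=190.6. -6·117.3/190.6 = -3.6925 → s = 2.3075
seg 3 [169.4°–360°] uniform, h=-6: θ=293.3° here. β=123.9, B=190.6. -6·123.9/190.6 = -3.9003 → s = 2.0997

θ=138.1°: 0.0691
θ=160.3°: 4.9780
θ=286.7°: 2.3075
θ=293.3°: 2.0997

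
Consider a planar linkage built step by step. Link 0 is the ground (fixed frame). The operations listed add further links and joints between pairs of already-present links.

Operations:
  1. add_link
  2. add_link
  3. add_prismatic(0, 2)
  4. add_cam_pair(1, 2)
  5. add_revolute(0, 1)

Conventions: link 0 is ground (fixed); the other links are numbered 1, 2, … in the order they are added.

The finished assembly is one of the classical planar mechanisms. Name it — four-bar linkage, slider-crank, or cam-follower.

links: 3 (incl. ground); joints: 1 revolute, 1 prismatic, 1 higher (cam) pair, forming one closed loop
3 links, revolute + prismatic + higher pair in one loop → cam-follower

cam-follower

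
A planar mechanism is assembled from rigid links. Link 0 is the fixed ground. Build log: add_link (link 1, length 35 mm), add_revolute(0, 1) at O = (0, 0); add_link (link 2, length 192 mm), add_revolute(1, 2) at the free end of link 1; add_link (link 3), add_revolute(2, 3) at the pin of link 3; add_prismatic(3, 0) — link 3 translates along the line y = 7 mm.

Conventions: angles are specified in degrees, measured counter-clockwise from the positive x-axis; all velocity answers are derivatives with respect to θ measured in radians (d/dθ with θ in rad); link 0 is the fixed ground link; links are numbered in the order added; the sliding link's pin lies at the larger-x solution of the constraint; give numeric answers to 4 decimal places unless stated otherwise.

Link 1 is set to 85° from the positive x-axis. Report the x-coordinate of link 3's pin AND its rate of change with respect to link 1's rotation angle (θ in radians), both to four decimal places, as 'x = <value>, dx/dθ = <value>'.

geometry: r = 35 mm, L = 192 mm, e = 7 mm
crank pin P = (r cos θ, r sin θ) = (3.050451, 34.866814)
h = r sin θ − e = 34.866814 − 7 = 27.866814
x = r cos θ + √(L² − h²) = 3.050451 + 189.966946 = 193.017397
dx/dθ = −r sin θ − h·r cos θ/√(L² − h²) (θ in radians; h = 27.866814) = -35.314294

x = 193.0174, dx/dθ = -35.3143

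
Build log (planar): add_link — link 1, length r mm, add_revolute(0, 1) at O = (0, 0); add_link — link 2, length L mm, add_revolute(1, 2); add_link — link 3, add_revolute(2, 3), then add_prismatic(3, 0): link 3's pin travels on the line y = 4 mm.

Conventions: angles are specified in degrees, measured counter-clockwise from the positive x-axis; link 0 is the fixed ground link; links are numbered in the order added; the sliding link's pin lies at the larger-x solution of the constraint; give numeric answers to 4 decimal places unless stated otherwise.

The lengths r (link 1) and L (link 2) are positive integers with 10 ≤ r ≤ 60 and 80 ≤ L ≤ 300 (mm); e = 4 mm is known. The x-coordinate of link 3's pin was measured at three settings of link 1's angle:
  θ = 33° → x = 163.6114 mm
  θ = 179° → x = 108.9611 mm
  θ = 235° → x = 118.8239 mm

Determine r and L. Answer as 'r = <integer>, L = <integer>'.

constraint per measurement: (x − r cos θ)² + (r sin θ − e)² = L²
subtracting the θ₁ and θ₂ equations cancels the r² and L² terms:
r = (x₁² − x₂²) / (2[(x₁cos θ₁ + e sin θ₁) − (x₂cos θ₂ + e sin θ₂)]) = 30.0000 → r = 30
L² = (x₁ − r cos θ₁)² + (r sin θ₁ − e)² = 19321.0129 → L = 139.0000 → L = 139
check at θ₃=235°: x = 118.8239 (printed 118.8239) ✓

r = 30, L = 139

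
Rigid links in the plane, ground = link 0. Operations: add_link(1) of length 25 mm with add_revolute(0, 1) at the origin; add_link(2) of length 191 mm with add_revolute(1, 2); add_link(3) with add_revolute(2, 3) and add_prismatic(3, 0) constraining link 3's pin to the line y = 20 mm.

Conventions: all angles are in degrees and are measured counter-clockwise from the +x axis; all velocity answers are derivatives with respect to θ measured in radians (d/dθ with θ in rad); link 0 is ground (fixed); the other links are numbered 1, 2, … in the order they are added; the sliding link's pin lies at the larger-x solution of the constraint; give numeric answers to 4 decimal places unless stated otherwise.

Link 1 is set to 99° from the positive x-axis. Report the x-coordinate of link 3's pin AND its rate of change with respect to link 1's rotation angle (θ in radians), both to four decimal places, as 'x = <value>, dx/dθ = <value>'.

geometry: r = 25 mm, L = 191 mm, e = 20 mm
crank pin P = (r cos θ, r sin θ) = (-3.910862, 24.692209)
h = r sin θ − e = 24.692209 − 20 = 4.692209
x = r cos θ + √(L² − h²) = -3.910862 + 190.942356 = 187.031494
dx/dθ = −r sin θ − h·r cos θ/√(L² − h²) (θ in radians; h = 4.692209) = -24.596103

x = 187.0315, dx/dθ = -24.5961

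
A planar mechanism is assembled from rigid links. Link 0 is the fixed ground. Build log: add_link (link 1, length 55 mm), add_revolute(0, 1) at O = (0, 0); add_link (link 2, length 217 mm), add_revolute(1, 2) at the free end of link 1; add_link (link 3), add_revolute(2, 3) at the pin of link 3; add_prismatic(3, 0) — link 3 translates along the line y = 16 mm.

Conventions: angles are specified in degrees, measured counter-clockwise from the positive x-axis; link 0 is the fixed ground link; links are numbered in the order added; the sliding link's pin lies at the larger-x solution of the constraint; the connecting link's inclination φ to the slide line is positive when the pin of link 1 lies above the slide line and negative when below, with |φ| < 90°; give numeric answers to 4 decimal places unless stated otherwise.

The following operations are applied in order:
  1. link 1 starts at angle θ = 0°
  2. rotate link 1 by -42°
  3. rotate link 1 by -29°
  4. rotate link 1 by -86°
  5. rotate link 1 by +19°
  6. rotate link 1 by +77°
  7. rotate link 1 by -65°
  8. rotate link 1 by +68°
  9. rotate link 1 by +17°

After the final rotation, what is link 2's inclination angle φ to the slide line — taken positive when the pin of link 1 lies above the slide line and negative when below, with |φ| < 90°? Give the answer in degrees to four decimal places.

geometry: r = 55 mm, L = 217 mm, e = 16 mm; θ starts at 0°
rotate link 1 by -42°: θ ← 0° -42° = -42°
rotate link 1 by -29°: θ ← -42° -29° = -71°
rotate link 1 by -86°: θ ← -71° -86° = -157°
rotate link 1 by +19°: θ ← -157° +19° = -138°
rotate link 1 by +77°: θ ← -138° +77° = -61°
rotate link 1 by -65°: θ ← -61° -65° = -126°
rotate link 1 by +68°: θ ← -126° +68° = -58°
rotate link 1 by +17°: θ ← -58° +17° = -41°
h = r sin θ − e = -36.083247 − 16 = -52.083247
sin φ = h / L = -52.083247 / 217 = -0.24001496
φ = arcsin(-0.24001496) = -13.887423°

-13.8874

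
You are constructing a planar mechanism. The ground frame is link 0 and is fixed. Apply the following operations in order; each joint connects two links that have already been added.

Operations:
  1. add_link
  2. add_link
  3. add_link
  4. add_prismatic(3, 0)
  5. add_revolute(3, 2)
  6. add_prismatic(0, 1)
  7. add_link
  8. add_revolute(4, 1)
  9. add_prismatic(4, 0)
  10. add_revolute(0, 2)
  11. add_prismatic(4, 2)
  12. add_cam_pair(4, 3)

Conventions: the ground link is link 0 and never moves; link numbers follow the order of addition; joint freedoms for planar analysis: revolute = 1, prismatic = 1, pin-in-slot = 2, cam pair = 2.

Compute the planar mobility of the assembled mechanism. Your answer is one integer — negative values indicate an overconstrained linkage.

ground; <1,0,0>
#1 <2,0,0>
#2 <3,0,0>
#3 <4,0,0>
P:3↔0 J1 <4,1,0>
R:3↔2 J1 <4,2,0>
P:0↔1 J1 <4,3,0>
#4 <5,3,0>
R:4↔1 J1 <5,4,0>
P:4↔0 J1 <5,5,0>
R:0↔2 J1 <5,6,0>
P:4↔2 J1 <5,7,0>
C:4↔3 J2 <5,7,1>
3×4 − 2×7 − 1×1 = -3

M = -3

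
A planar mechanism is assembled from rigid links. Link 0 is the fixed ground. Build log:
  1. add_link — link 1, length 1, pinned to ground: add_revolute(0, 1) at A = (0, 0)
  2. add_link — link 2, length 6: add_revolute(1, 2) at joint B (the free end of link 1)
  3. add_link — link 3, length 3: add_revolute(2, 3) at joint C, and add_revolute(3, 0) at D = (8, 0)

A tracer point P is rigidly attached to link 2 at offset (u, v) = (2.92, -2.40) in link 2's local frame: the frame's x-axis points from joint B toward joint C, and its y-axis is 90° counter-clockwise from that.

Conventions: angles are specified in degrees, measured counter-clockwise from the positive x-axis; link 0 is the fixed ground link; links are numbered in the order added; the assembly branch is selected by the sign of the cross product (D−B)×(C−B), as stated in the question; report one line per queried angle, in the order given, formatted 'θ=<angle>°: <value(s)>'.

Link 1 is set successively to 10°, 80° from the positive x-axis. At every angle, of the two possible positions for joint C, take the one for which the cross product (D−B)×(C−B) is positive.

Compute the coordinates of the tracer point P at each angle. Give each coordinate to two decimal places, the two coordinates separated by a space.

A=(0,0), D=(8.00,0)
θ=10°: B = A + 1.00·(cos10°, sin10°) = (0.9848, 0.1736)
θ=10°: |BD| = 7.0173
θ=10°: circle(B,6.00) ∩ circle(D,3.00): a=5.4325, h=2.5472
θ=10°:   candidates: C₊=(6.4787,2.5856) cross=17.875; C₋=(6.3526,-2.5072) cross=-17.875
θ=10°:   branch + wants cross > 0 → take C=(6.4787,2.5856) (cross=17.875)
θ=10°: ex = (C−B)/|BC| = (0.9156,0.4020); ey = (-0.4020,0.9156)
θ=10°: P = B + 2.92·ex + -2.40·ey = (4.6233,-0.8501)
θ=80°: B = A + 1.00·(cos80°, sin80°) = (0.1736, 0.9848)
θ=80°: |BD| = 7.8881
θ=80°: circle(B,6.00) ∩ circle(D,3.00): a=5.6555, h=2.0039
θ=80°:   candidates: C₊=(6.0351,2.2669) cross=15.807; C₋=(5.5347,-1.7095) cross=-15.807
θ=80°:   branch + wants cross > 0 → take C=(6.0351,2.2669) (cross=15.807)
θ=80°: ex = (C−B)/|BC| = (0.9769,0.2137); ey = (-0.2137,0.9769)
θ=80°: P = B + 2.92·ex + -2.40·ey = (3.5391,-0.7358)

θ=10°: 4.62 -0.85
θ=80°: 3.54 -0.74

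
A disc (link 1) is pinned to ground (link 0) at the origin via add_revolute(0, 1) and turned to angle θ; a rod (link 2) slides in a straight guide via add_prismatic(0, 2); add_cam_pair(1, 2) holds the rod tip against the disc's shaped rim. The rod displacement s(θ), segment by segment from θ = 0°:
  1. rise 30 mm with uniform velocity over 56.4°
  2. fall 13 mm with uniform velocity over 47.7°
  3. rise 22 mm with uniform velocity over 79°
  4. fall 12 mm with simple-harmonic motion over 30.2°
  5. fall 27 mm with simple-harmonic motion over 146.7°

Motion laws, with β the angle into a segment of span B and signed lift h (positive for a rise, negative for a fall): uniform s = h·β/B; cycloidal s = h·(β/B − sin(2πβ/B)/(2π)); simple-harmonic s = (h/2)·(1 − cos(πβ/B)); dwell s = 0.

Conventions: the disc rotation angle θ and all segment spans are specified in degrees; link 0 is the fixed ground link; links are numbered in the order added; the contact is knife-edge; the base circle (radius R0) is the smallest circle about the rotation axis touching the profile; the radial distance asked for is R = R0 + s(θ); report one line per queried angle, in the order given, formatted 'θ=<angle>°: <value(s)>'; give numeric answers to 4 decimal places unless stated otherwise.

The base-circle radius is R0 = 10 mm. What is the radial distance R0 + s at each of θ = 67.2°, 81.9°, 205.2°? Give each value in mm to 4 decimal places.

segment 1 (0° to 56.4°, uniform, h = 30) is passed completely: s = 0.0000 + (30) = 30.0000
θ = 67.2° falls in segment 2 (56.4° to 104.1°, uniform, h = -13): β = 67.2 − 56.4 = 10.8°, B = 47.7°; Δs = -13·10.8/47.7 = -2.9434; s = 30.0000 − 2.9434 = 27.0566
θ = 81.9° falls in segment 2 (56.4° to 104.1°, uniform, h = -13): β = 81.9 − 56.4 = 25.5°, B = 47.7°; Δs = -13·25.5/47.7 = -6.9497; s = 30.0000 − 6.9497 = 23.0503
segment 2 (56.4° to 104.1°, uniform, h = -13) is passed completely: s = 30.0000 + (-13) = 17.0000
segment 3 (104.1° to 183.1°, uniform, h = 22) is passed completely: s = 17.0000 + (22) = 39.0000
θ = 205.2° falls in segment 4 (183.1° to 213.3°, simple-harmonic, h = -12): β = 205.2 − 183.1 = 22.1°, B = 30.2°; Δs = -12/2·(1 − cos(π·0.7318)) = -9.9931; s = 39.0000 − 9.9931 = 29.0069
θ=67.2°: R = R0 + s = 10 + 27.0566 = 37.0566
θ=81.9°: R = R0 + s = 10 + 23.0503 = 33.0503
θ=205.2°: R = R0 + s = 10 + 29.0069 = 39.0069

θ=67.2°: 37.0566
θ=81.9°: 33.0503
θ=205.2°: 39.0069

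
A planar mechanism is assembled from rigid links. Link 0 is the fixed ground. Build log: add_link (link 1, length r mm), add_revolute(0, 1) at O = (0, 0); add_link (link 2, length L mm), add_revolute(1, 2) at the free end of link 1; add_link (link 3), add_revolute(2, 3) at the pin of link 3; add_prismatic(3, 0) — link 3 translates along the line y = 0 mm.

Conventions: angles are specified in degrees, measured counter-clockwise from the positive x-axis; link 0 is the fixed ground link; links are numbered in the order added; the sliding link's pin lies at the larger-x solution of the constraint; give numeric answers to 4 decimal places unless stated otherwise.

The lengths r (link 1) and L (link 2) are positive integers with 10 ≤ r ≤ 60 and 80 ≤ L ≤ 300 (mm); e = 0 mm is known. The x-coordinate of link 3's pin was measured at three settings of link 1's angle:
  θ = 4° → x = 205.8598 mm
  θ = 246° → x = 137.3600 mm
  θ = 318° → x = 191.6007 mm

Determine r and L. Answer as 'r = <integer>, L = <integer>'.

constraint per measurement: (x − r cos θ)² + (r sin θ − e)² = L²
subtracting the θ₁ and θ₂ equations cancels the r² and L² terms:
r = (x₁² − x₂²) / (2[(x₁cos θ₁ + e sin θ₁) − (x₂cos θ₂ + e sin θ₂)]) = 45.0000 → r = 45
L² = (x₁ − r cos θ₁)² + (r sin θ₁ − e)² = 25921.0070 → L = 161.0000 → L = 161
check at θ₃=318°: x = 191.6007 (printed 191.6007) ✓

r = 45, L = 161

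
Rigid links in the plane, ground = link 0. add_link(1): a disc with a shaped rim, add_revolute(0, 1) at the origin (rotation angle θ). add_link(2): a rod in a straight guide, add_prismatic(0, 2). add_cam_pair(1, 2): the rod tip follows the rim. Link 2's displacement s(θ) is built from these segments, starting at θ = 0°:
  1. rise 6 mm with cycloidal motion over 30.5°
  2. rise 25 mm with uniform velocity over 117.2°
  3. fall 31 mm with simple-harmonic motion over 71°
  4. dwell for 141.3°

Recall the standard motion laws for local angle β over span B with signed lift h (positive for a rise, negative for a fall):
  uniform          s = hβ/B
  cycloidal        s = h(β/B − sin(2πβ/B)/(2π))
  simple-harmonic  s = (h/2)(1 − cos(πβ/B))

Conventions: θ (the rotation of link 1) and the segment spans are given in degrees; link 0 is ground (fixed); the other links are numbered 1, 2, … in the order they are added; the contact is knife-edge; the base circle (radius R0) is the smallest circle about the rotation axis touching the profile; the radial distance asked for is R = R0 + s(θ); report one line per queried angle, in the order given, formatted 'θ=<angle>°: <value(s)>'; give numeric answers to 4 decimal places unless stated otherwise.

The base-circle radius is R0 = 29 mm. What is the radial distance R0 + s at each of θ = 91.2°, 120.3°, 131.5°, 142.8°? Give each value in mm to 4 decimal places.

segment 1 (0° to 30.5°, cycloidal, h = 6) is passed completely: s = 0.0000 + (6) = 6.0000
θ = 91.2° falls in segment 2 (30.5° to 147.7°, uniform, h = 25): β = 91.2 − 30.5 = 60.7°, B = 117.2°; Δs = 25·60.7/117.2 = 12.9480; s = 6.0000 + 12.9480 = 18.9480
θ = 120.3° falls in segment 2 (30.5° to 147.7°, uniform, h = 25): β = 120.3 − 30.5 = 89.8°, B = 117.2°; Δs = 25·89.8/117.2 = 19.1553; s = 6.0000 + 19.1553 = 25.1553
θ = 131.5° falls in segment 2 (30.5° to 147.7°, uniform, h = 25): β = 131.5 − 30.5 = 101°, B = 117.2°; Δs = 25·101/117.2 = 21.5444; s = 6.0000 + 21.5444 = 27.5444
θ = 142.8° falls in segment 2 (30.5° to 147.7°, uniform, h = 25): β = 142.8 − 30.5 = 112.3°, B = 117.2°; Δs = 25·112.3/117.2 = 23.9548; s = 6.0000 + 23.9548 = 29.9548
θ=91.2°: R = R0 + s = 29 + 18.9480 = 47.9480
θ=120.3°: R = R0 + s = 29 + 25.1553 = 54.1553
θ=131.5°: R = R0 + s = 29 + 27.5444 = 56.5444
θ=142.8°: R = R0 + s = 29 + 29.9548 = 58.9548

θ=91.2°: 47.9480
θ=120.3°: 54.1553
θ=131.5°: 56.5444
θ=142.8°: 58.9548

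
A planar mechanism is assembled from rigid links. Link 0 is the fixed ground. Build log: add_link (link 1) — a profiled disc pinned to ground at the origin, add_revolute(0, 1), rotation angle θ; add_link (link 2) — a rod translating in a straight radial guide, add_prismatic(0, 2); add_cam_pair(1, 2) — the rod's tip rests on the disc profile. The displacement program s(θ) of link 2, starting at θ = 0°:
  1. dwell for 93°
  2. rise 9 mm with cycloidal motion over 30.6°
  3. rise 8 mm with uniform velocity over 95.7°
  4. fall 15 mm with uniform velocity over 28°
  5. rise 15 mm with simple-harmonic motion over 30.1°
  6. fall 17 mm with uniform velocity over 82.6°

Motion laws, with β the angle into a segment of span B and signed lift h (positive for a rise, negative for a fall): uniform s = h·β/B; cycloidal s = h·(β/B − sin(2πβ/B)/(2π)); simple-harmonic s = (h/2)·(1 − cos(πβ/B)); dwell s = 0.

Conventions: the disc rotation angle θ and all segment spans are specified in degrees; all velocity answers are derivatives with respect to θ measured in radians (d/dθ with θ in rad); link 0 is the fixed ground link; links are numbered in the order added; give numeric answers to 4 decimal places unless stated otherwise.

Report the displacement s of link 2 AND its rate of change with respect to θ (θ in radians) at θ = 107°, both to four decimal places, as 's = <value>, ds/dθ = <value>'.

seg 1 [0°–93°] dwell: s stays 0.0000
seg 2 [93°–123.6°] cycloidal, h=9: θ=107° here. β=14, B=30.6. 9·(0.4575 − sin(2π·0.4575)/(2π)) = 3.7398 → s = 3.7398
velocity in seg [93°–123.6°] (cycloidal), θ in radians: β = 14° = 0.2443 rad, B = 30.6° = 0.5341 rad; ds/dθ = (h/B)(1 − cos(2πβ/B)) = (9/0.5341)(1 − cos(2π·0.4575)) = 33.106588 mm/rad

s = 3.7398, ds/dθ = 33.1066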